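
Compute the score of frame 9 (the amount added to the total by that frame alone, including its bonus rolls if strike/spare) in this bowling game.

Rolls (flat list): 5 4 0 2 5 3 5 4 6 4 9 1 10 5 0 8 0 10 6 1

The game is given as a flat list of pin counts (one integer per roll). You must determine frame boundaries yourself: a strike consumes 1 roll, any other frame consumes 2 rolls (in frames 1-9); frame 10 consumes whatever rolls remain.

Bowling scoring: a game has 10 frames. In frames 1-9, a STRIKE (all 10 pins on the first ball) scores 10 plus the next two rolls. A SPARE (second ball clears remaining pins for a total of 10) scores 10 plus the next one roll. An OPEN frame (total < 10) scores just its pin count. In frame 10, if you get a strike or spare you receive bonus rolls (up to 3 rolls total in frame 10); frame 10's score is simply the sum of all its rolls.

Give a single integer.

Answer: 8

Derivation:
Frame 1: OPEN (5+4=9). Cumulative: 9
Frame 2: OPEN (0+2=2). Cumulative: 11
Frame 3: OPEN (5+3=8). Cumulative: 19
Frame 4: OPEN (5+4=9). Cumulative: 28
Frame 5: SPARE (6+4=10). 10 + next roll (9) = 19. Cumulative: 47
Frame 6: SPARE (9+1=10). 10 + next roll (10) = 20. Cumulative: 67
Frame 7: STRIKE. 10 + next two rolls (5+0) = 15. Cumulative: 82
Frame 8: OPEN (5+0=5). Cumulative: 87
Frame 9: OPEN (8+0=8). Cumulative: 95
Frame 10: STRIKE. Sum of all frame-10 rolls (10+6+1) = 17. Cumulative: 112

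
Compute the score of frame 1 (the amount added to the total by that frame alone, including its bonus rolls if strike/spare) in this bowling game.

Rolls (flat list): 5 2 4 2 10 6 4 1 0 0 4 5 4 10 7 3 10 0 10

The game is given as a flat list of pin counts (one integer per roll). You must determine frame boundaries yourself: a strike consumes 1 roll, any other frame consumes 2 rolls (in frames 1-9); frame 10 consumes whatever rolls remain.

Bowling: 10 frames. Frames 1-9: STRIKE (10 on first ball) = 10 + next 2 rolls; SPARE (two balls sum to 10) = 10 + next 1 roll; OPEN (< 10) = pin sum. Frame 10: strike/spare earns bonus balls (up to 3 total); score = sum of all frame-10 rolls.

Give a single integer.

Frame 1: OPEN (5+2=7). Cumulative: 7
Frame 2: OPEN (4+2=6). Cumulative: 13
Frame 3: STRIKE. 10 + next two rolls (6+4) = 20. Cumulative: 33

Answer: 7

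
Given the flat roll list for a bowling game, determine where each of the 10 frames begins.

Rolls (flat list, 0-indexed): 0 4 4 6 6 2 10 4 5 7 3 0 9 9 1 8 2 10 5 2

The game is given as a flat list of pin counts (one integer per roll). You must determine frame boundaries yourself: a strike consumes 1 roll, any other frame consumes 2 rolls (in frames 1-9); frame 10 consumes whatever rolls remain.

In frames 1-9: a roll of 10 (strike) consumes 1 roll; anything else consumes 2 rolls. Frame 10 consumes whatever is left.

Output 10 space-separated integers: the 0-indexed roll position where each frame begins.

Answer: 0 2 4 6 7 9 11 13 15 17

Derivation:
Frame 1 starts at roll index 0: rolls=0,4 (sum=4), consumes 2 rolls
Frame 2 starts at roll index 2: rolls=4,6 (sum=10), consumes 2 rolls
Frame 3 starts at roll index 4: rolls=6,2 (sum=8), consumes 2 rolls
Frame 4 starts at roll index 6: roll=10 (strike), consumes 1 roll
Frame 5 starts at roll index 7: rolls=4,5 (sum=9), consumes 2 rolls
Frame 6 starts at roll index 9: rolls=7,3 (sum=10), consumes 2 rolls
Frame 7 starts at roll index 11: rolls=0,9 (sum=9), consumes 2 rolls
Frame 8 starts at roll index 13: rolls=9,1 (sum=10), consumes 2 rolls
Frame 9 starts at roll index 15: rolls=8,2 (sum=10), consumes 2 rolls
Frame 10 starts at roll index 17: 3 remaining rolls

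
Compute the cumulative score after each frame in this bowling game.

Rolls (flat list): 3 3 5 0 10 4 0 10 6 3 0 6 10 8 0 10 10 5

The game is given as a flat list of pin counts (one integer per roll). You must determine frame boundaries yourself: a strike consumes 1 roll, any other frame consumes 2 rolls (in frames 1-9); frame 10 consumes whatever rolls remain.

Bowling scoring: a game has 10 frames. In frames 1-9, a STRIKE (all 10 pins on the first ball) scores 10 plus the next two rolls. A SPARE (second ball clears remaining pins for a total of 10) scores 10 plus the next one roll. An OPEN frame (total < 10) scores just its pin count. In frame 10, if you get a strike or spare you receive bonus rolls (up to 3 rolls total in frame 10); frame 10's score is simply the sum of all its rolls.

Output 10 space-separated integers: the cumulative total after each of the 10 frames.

Frame 1: OPEN (3+3=6). Cumulative: 6
Frame 2: OPEN (5+0=5). Cumulative: 11
Frame 3: STRIKE. 10 + next two rolls (4+0) = 14. Cumulative: 25
Frame 4: OPEN (4+0=4). Cumulative: 29
Frame 5: STRIKE. 10 + next two rolls (6+3) = 19. Cumulative: 48
Frame 6: OPEN (6+3=9). Cumulative: 57
Frame 7: OPEN (0+6=6). Cumulative: 63
Frame 8: STRIKE. 10 + next two rolls (8+0) = 18. Cumulative: 81
Frame 9: OPEN (8+0=8). Cumulative: 89
Frame 10: STRIKE. Sum of all frame-10 rolls (10+10+5) = 25. Cumulative: 114

Answer: 6 11 25 29 48 57 63 81 89 114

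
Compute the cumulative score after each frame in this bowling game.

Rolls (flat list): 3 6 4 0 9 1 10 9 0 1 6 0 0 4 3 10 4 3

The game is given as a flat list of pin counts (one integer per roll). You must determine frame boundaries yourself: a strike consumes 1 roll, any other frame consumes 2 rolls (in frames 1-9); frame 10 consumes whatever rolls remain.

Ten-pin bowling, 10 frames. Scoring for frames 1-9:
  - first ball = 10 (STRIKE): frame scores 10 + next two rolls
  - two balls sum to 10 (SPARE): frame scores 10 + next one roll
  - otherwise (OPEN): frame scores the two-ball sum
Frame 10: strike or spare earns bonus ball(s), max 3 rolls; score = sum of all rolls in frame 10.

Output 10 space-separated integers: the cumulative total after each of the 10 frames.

Answer: 9 13 33 52 61 68 68 75 92 99

Derivation:
Frame 1: OPEN (3+6=9). Cumulative: 9
Frame 2: OPEN (4+0=4). Cumulative: 13
Frame 3: SPARE (9+1=10). 10 + next roll (10) = 20. Cumulative: 33
Frame 4: STRIKE. 10 + next two rolls (9+0) = 19. Cumulative: 52
Frame 5: OPEN (9+0=9). Cumulative: 61
Frame 6: OPEN (1+6=7). Cumulative: 68
Frame 7: OPEN (0+0=0). Cumulative: 68
Frame 8: OPEN (4+3=7). Cumulative: 75
Frame 9: STRIKE. 10 + next two rolls (4+3) = 17. Cumulative: 92
Frame 10: OPEN. Sum of all frame-10 rolls (4+3) = 7. Cumulative: 99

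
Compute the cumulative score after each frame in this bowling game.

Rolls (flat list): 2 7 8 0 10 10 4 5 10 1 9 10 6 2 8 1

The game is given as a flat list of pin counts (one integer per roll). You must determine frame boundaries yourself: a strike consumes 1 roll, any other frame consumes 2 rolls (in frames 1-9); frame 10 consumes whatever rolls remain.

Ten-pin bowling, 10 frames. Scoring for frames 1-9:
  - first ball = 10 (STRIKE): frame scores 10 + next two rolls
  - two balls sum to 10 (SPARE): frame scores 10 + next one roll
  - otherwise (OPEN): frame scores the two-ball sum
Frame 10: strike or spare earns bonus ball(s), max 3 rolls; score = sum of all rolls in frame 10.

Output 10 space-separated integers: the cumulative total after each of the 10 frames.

Answer: 9 17 41 60 69 89 109 127 135 144

Derivation:
Frame 1: OPEN (2+7=9). Cumulative: 9
Frame 2: OPEN (8+0=8). Cumulative: 17
Frame 3: STRIKE. 10 + next two rolls (10+4) = 24. Cumulative: 41
Frame 4: STRIKE. 10 + next two rolls (4+5) = 19. Cumulative: 60
Frame 5: OPEN (4+5=9). Cumulative: 69
Frame 6: STRIKE. 10 + next two rolls (1+9) = 20. Cumulative: 89
Frame 7: SPARE (1+9=10). 10 + next roll (10) = 20. Cumulative: 109
Frame 8: STRIKE. 10 + next two rolls (6+2) = 18. Cumulative: 127
Frame 9: OPEN (6+2=8). Cumulative: 135
Frame 10: OPEN. Sum of all frame-10 rolls (8+1) = 9. Cumulative: 144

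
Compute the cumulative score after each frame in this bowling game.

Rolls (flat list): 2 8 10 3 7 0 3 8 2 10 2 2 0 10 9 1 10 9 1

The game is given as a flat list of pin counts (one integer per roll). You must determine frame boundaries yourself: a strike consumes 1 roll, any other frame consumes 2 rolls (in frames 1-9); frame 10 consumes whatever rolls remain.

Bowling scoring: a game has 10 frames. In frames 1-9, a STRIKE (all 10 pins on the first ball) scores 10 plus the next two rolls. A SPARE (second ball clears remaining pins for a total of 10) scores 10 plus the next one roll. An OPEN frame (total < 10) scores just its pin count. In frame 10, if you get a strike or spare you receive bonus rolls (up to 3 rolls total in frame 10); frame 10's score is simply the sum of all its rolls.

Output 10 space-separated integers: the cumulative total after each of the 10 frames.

Answer: 20 40 50 53 73 87 91 110 130 150

Derivation:
Frame 1: SPARE (2+8=10). 10 + next roll (10) = 20. Cumulative: 20
Frame 2: STRIKE. 10 + next two rolls (3+7) = 20. Cumulative: 40
Frame 3: SPARE (3+7=10). 10 + next roll (0) = 10. Cumulative: 50
Frame 4: OPEN (0+3=3). Cumulative: 53
Frame 5: SPARE (8+2=10). 10 + next roll (10) = 20. Cumulative: 73
Frame 6: STRIKE. 10 + next two rolls (2+2) = 14. Cumulative: 87
Frame 7: OPEN (2+2=4). Cumulative: 91
Frame 8: SPARE (0+10=10). 10 + next roll (9) = 19. Cumulative: 110
Frame 9: SPARE (9+1=10). 10 + next roll (10) = 20. Cumulative: 130
Frame 10: STRIKE. Sum of all frame-10 rolls (10+9+1) = 20. Cumulative: 150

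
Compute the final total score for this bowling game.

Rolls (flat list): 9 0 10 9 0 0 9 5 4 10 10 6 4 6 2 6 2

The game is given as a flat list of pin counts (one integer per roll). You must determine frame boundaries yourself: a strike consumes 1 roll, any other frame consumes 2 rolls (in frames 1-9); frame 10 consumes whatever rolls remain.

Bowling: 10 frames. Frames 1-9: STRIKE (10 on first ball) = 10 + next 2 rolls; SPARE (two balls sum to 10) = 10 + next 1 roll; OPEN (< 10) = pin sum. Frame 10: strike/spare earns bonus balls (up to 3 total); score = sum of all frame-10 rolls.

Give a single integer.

Answer: 133

Derivation:
Frame 1: OPEN (9+0=9). Cumulative: 9
Frame 2: STRIKE. 10 + next two rolls (9+0) = 19. Cumulative: 28
Frame 3: OPEN (9+0=9). Cumulative: 37
Frame 4: OPEN (0+9=9). Cumulative: 46
Frame 5: OPEN (5+4=9). Cumulative: 55
Frame 6: STRIKE. 10 + next two rolls (10+6) = 26. Cumulative: 81
Frame 7: STRIKE. 10 + next two rolls (6+4) = 20. Cumulative: 101
Frame 8: SPARE (6+4=10). 10 + next roll (6) = 16. Cumulative: 117
Frame 9: OPEN (6+2=8). Cumulative: 125
Frame 10: OPEN. Sum of all frame-10 rolls (6+2) = 8. Cumulative: 133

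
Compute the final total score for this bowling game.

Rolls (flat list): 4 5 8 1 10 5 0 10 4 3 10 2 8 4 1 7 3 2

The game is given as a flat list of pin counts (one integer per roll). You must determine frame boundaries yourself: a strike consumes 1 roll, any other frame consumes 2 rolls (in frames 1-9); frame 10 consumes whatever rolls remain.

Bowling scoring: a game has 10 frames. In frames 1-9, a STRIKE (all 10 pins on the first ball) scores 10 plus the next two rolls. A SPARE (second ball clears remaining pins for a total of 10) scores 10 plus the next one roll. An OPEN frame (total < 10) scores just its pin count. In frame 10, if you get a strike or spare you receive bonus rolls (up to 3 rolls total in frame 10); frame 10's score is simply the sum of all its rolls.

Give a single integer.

Frame 1: OPEN (4+5=9). Cumulative: 9
Frame 2: OPEN (8+1=9). Cumulative: 18
Frame 3: STRIKE. 10 + next two rolls (5+0) = 15. Cumulative: 33
Frame 4: OPEN (5+0=5). Cumulative: 38
Frame 5: STRIKE. 10 + next two rolls (4+3) = 17. Cumulative: 55
Frame 6: OPEN (4+3=7). Cumulative: 62
Frame 7: STRIKE. 10 + next two rolls (2+8) = 20. Cumulative: 82
Frame 8: SPARE (2+8=10). 10 + next roll (4) = 14. Cumulative: 96
Frame 9: OPEN (4+1=5). Cumulative: 101
Frame 10: SPARE. Sum of all frame-10 rolls (7+3+2) = 12. Cumulative: 113

Answer: 113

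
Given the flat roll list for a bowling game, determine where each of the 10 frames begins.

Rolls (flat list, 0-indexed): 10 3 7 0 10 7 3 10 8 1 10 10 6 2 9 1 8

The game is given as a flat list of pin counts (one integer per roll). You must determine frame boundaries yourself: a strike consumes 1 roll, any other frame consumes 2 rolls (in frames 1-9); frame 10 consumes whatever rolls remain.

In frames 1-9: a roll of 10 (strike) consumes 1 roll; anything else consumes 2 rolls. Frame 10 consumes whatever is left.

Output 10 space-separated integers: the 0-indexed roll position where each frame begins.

Frame 1 starts at roll index 0: roll=10 (strike), consumes 1 roll
Frame 2 starts at roll index 1: rolls=3,7 (sum=10), consumes 2 rolls
Frame 3 starts at roll index 3: rolls=0,10 (sum=10), consumes 2 rolls
Frame 4 starts at roll index 5: rolls=7,3 (sum=10), consumes 2 rolls
Frame 5 starts at roll index 7: roll=10 (strike), consumes 1 roll
Frame 6 starts at roll index 8: rolls=8,1 (sum=9), consumes 2 rolls
Frame 7 starts at roll index 10: roll=10 (strike), consumes 1 roll
Frame 8 starts at roll index 11: roll=10 (strike), consumes 1 roll
Frame 9 starts at roll index 12: rolls=6,2 (sum=8), consumes 2 rolls
Frame 10 starts at roll index 14: 3 remaining rolls

Answer: 0 1 3 5 7 8 10 11 12 14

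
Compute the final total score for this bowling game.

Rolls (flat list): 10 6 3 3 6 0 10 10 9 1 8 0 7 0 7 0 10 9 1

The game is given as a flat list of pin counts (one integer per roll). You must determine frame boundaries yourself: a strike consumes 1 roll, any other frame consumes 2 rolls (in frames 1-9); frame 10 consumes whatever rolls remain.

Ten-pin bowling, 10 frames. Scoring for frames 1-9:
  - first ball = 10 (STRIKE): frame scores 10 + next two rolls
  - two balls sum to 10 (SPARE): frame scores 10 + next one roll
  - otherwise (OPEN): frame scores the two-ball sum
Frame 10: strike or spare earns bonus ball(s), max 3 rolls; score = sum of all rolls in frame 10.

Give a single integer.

Answer: 137

Derivation:
Frame 1: STRIKE. 10 + next two rolls (6+3) = 19. Cumulative: 19
Frame 2: OPEN (6+3=9). Cumulative: 28
Frame 3: OPEN (3+6=9). Cumulative: 37
Frame 4: SPARE (0+10=10). 10 + next roll (10) = 20. Cumulative: 57
Frame 5: STRIKE. 10 + next two rolls (9+1) = 20. Cumulative: 77
Frame 6: SPARE (9+1=10). 10 + next roll (8) = 18. Cumulative: 95
Frame 7: OPEN (8+0=8). Cumulative: 103
Frame 8: OPEN (7+0=7). Cumulative: 110
Frame 9: OPEN (7+0=7). Cumulative: 117
Frame 10: STRIKE. Sum of all frame-10 rolls (10+9+1) = 20. Cumulative: 137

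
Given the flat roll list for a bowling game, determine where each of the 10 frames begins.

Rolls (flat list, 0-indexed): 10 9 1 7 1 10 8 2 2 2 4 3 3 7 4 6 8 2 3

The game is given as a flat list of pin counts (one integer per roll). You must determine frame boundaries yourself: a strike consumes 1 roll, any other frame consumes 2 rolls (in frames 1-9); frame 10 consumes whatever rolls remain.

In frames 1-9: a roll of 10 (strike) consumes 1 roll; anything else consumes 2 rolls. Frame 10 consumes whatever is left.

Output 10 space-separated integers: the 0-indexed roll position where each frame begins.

Frame 1 starts at roll index 0: roll=10 (strike), consumes 1 roll
Frame 2 starts at roll index 1: rolls=9,1 (sum=10), consumes 2 rolls
Frame 3 starts at roll index 3: rolls=7,1 (sum=8), consumes 2 rolls
Frame 4 starts at roll index 5: roll=10 (strike), consumes 1 roll
Frame 5 starts at roll index 6: rolls=8,2 (sum=10), consumes 2 rolls
Frame 6 starts at roll index 8: rolls=2,2 (sum=4), consumes 2 rolls
Frame 7 starts at roll index 10: rolls=4,3 (sum=7), consumes 2 rolls
Frame 8 starts at roll index 12: rolls=3,7 (sum=10), consumes 2 rolls
Frame 9 starts at roll index 14: rolls=4,6 (sum=10), consumes 2 rolls
Frame 10 starts at roll index 16: 3 remaining rolls

Answer: 0 1 3 5 6 8 10 12 14 16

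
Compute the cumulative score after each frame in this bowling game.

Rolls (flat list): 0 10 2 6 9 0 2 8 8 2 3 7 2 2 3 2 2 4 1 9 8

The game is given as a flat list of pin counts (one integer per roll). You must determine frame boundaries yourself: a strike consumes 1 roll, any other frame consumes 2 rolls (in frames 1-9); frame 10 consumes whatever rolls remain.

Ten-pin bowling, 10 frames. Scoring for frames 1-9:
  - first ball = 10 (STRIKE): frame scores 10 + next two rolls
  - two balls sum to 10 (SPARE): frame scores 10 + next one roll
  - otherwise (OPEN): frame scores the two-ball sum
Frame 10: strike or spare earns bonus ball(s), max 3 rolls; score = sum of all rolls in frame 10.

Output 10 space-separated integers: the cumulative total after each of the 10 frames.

Frame 1: SPARE (0+10=10). 10 + next roll (2) = 12. Cumulative: 12
Frame 2: OPEN (2+6=8). Cumulative: 20
Frame 3: OPEN (9+0=9). Cumulative: 29
Frame 4: SPARE (2+8=10). 10 + next roll (8) = 18. Cumulative: 47
Frame 5: SPARE (8+2=10). 10 + next roll (3) = 13. Cumulative: 60
Frame 6: SPARE (3+7=10). 10 + next roll (2) = 12. Cumulative: 72
Frame 7: OPEN (2+2=4). Cumulative: 76
Frame 8: OPEN (3+2=5). Cumulative: 81
Frame 9: OPEN (2+4=6). Cumulative: 87
Frame 10: SPARE. Sum of all frame-10 rolls (1+9+8) = 18. Cumulative: 105

Answer: 12 20 29 47 60 72 76 81 87 105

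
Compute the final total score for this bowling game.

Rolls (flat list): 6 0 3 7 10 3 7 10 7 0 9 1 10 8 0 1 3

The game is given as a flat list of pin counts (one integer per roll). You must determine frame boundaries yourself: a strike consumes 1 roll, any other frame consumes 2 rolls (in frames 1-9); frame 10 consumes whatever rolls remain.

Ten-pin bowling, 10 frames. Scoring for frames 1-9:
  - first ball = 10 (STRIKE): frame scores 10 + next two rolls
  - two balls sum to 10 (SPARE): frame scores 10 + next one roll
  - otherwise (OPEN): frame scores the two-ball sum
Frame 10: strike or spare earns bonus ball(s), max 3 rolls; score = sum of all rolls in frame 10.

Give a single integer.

Answer: 140

Derivation:
Frame 1: OPEN (6+0=6). Cumulative: 6
Frame 2: SPARE (3+7=10). 10 + next roll (10) = 20. Cumulative: 26
Frame 3: STRIKE. 10 + next two rolls (3+7) = 20. Cumulative: 46
Frame 4: SPARE (3+7=10). 10 + next roll (10) = 20. Cumulative: 66
Frame 5: STRIKE. 10 + next two rolls (7+0) = 17. Cumulative: 83
Frame 6: OPEN (7+0=7). Cumulative: 90
Frame 7: SPARE (9+1=10). 10 + next roll (10) = 20. Cumulative: 110
Frame 8: STRIKE. 10 + next two rolls (8+0) = 18. Cumulative: 128
Frame 9: OPEN (8+0=8). Cumulative: 136
Frame 10: OPEN. Sum of all frame-10 rolls (1+3) = 4. Cumulative: 140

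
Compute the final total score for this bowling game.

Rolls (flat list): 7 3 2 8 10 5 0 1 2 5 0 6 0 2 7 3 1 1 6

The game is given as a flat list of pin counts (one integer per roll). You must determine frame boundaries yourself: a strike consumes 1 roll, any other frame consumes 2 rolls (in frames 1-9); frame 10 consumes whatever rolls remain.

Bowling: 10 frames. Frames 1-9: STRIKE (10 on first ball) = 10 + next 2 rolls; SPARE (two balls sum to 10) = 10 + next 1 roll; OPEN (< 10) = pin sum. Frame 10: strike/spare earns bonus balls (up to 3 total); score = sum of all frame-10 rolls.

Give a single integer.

Answer: 86

Derivation:
Frame 1: SPARE (7+3=10). 10 + next roll (2) = 12. Cumulative: 12
Frame 2: SPARE (2+8=10). 10 + next roll (10) = 20. Cumulative: 32
Frame 3: STRIKE. 10 + next two rolls (5+0) = 15. Cumulative: 47
Frame 4: OPEN (5+0=5). Cumulative: 52
Frame 5: OPEN (1+2=3). Cumulative: 55
Frame 6: OPEN (5+0=5). Cumulative: 60
Frame 7: OPEN (6+0=6). Cumulative: 66
Frame 8: OPEN (2+7=9). Cumulative: 75
Frame 9: OPEN (3+1=4). Cumulative: 79
Frame 10: OPEN. Sum of all frame-10 rolls (1+6) = 7. Cumulative: 86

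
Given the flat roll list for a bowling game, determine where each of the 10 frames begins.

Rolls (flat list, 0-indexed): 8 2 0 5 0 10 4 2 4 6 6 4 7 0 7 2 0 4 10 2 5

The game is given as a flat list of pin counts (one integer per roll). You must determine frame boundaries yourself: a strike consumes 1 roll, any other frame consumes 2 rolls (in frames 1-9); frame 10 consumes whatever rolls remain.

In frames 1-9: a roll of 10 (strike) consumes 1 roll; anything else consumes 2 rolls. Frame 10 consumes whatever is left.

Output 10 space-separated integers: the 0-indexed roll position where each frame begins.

Frame 1 starts at roll index 0: rolls=8,2 (sum=10), consumes 2 rolls
Frame 2 starts at roll index 2: rolls=0,5 (sum=5), consumes 2 rolls
Frame 3 starts at roll index 4: rolls=0,10 (sum=10), consumes 2 rolls
Frame 4 starts at roll index 6: rolls=4,2 (sum=6), consumes 2 rolls
Frame 5 starts at roll index 8: rolls=4,6 (sum=10), consumes 2 rolls
Frame 6 starts at roll index 10: rolls=6,4 (sum=10), consumes 2 rolls
Frame 7 starts at roll index 12: rolls=7,0 (sum=7), consumes 2 rolls
Frame 8 starts at roll index 14: rolls=7,2 (sum=9), consumes 2 rolls
Frame 9 starts at roll index 16: rolls=0,4 (sum=4), consumes 2 rolls
Frame 10 starts at roll index 18: 3 remaining rolls

Answer: 0 2 4 6 8 10 12 14 16 18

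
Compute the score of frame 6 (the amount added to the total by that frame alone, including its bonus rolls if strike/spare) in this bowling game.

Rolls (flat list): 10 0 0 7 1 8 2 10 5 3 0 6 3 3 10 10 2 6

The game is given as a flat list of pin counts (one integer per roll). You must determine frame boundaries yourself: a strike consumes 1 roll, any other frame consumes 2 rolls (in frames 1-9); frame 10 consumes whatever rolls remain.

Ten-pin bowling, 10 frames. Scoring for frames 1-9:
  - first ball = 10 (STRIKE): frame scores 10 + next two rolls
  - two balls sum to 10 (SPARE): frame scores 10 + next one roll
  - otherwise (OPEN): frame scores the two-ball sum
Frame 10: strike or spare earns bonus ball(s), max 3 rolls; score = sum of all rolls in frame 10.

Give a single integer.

Frame 1: STRIKE. 10 + next two rolls (0+0) = 10. Cumulative: 10
Frame 2: OPEN (0+0=0). Cumulative: 10
Frame 3: OPEN (7+1=8). Cumulative: 18
Frame 4: SPARE (8+2=10). 10 + next roll (10) = 20. Cumulative: 38
Frame 5: STRIKE. 10 + next two rolls (5+3) = 18. Cumulative: 56
Frame 6: OPEN (5+3=8). Cumulative: 64
Frame 7: OPEN (0+6=6). Cumulative: 70
Frame 8: OPEN (3+3=6). Cumulative: 76

Answer: 8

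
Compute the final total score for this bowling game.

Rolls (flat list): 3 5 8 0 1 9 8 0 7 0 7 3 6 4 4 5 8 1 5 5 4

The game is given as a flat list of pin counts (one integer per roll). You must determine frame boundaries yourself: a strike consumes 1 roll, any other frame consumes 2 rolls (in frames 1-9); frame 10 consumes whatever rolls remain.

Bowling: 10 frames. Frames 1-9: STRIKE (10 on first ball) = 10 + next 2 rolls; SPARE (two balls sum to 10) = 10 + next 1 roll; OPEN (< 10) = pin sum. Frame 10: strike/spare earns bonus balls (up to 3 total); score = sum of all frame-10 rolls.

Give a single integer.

Answer: 111

Derivation:
Frame 1: OPEN (3+5=8). Cumulative: 8
Frame 2: OPEN (8+0=8). Cumulative: 16
Frame 3: SPARE (1+9=10). 10 + next roll (8) = 18. Cumulative: 34
Frame 4: OPEN (8+0=8). Cumulative: 42
Frame 5: OPEN (7+0=7). Cumulative: 49
Frame 6: SPARE (7+3=10). 10 + next roll (6) = 16. Cumulative: 65
Frame 7: SPARE (6+4=10). 10 + next roll (4) = 14. Cumulative: 79
Frame 8: OPEN (4+5=9). Cumulative: 88
Frame 9: OPEN (8+1=9). Cumulative: 97
Frame 10: SPARE. Sum of all frame-10 rolls (5+5+4) = 14. Cumulative: 111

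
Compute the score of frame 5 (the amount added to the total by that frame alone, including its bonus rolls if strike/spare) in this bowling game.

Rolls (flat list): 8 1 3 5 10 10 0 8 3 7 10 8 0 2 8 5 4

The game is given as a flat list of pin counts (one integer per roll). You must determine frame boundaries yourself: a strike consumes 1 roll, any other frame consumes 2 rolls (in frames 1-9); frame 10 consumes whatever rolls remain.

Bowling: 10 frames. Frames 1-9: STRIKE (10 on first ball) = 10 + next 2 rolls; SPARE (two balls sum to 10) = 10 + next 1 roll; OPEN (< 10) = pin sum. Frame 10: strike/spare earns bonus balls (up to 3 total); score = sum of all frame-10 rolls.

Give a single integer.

Answer: 8

Derivation:
Frame 1: OPEN (8+1=9). Cumulative: 9
Frame 2: OPEN (3+5=8). Cumulative: 17
Frame 3: STRIKE. 10 + next two rolls (10+0) = 20. Cumulative: 37
Frame 4: STRIKE. 10 + next two rolls (0+8) = 18. Cumulative: 55
Frame 5: OPEN (0+8=8). Cumulative: 63
Frame 6: SPARE (3+7=10). 10 + next roll (10) = 20. Cumulative: 83
Frame 7: STRIKE. 10 + next two rolls (8+0) = 18. Cumulative: 101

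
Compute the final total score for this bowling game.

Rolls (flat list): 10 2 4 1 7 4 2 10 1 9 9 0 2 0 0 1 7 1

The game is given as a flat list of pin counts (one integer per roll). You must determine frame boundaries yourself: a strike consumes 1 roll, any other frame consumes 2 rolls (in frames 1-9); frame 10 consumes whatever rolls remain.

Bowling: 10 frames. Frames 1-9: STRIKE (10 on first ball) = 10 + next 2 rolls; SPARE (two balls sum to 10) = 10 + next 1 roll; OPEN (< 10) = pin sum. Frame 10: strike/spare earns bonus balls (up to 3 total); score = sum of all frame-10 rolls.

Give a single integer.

Answer: 95

Derivation:
Frame 1: STRIKE. 10 + next two rolls (2+4) = 16. Cumulative: 16
Frame 2: OPEN (2+4=6). Cumulative: 22
Frame 3: OPEN (1+7=8). Cumulative: 30
Frame 4: OPEN (4+2=6). Cumulative: 36
Frame 5: STRIKE. 10 + next two rolls (1+9) = 20. Cumulative: 56
Frame 6: SPARE (1+9=10). 10 + next roll (9) = 19. Cumulative: 75
Frame 7: OPEN (9+0=9). Cumulative: 84
Frame 8: OPEN (2+0=2). Cumulative: 86
Frame 9: OPEN (0+1=1). Cumulative: 87
Frame 10: OPEN. Sum of all frame-10 rolls (7+1) = 8. Cumulative: 95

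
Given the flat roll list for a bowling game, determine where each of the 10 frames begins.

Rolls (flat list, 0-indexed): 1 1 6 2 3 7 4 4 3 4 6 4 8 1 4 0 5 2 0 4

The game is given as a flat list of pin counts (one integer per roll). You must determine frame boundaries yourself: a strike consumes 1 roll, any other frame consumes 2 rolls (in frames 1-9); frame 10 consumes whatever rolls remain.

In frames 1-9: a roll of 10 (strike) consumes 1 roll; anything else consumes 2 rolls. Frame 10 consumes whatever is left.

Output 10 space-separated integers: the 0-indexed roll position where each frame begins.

Answer: 0 2 4 6 8 10 12 14 16 18

Derivation:
Frame 1 starts at roll index 0: rolls=1,1 (sum=2), consumes 2 rolls
Frame 2 starts at roll index 2: rolls=6,2 (sum=8), consumes 2 rolls
Frame 3 starts at roll index 4: rolls=3,7 (sum=10), consumes 2 rolls
Frame 4 starts at roll index 6: rolls=4,4 (sum=8), consumes 2 rolls
Frame 5 starts at roll index 8: rolls=3,4 (sum=7), consumes 2 rolls
Frame 6 starts at roll index 10: rolls=6,4 (sum=10), consumes 2 rolls
Frame 7 starts at roll index 12: rolls=8,1 (sum=9), consumes 2 rolls
Frame 8 starts at roll index 14: rolls=4,0 (sum=4), consumes 2 rolls
Frame 9 starts at roll index 16: rolls=5,2 (sum=7), consumes 2 rolls
Frame 10 starts at roll index 18: 2 remaining rolls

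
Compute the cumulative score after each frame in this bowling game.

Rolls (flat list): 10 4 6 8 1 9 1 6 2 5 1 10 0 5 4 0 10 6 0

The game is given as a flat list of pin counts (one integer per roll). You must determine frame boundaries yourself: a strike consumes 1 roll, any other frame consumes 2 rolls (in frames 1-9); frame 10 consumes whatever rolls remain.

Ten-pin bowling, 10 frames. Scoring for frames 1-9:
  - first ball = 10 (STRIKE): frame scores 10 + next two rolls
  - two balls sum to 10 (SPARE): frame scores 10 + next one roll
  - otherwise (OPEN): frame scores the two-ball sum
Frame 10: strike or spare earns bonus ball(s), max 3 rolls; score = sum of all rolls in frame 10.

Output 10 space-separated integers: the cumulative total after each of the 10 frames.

Answer: 20 38 47 63 71 77 92 97 101 117

Derivation:
Frame 1: STRIKE. 10 + next two rolls (4+6) = 20. Cumulative: 20
Frame 2: SPARE (4+6=10). 10 + next roll (8) = 18. Cumulative: 38
Frame 3: OPEN (8+1=9). Cumulative: 47
Frame 4: SPARE (9+1=10). 10 + next roll (6) = 16. Cumulative: 63
Frame 5: OPEN (6+2=8). Cumulative: 71
Frame 6: OPEN (5+1=6). Cumulative: 77
Frame 7: STRIKE. 10 + next two rolls (0+5) = 15. Cumulative: 92
Frame 8: OPEN (0+5=5). Cumulative: 97
Frame 9: OPEN (4+0=4). Cumulative: 101
Frame 10: STRIKE. Sum of all frame-10 rolls (10+6+0) = 16. Cumulative: 117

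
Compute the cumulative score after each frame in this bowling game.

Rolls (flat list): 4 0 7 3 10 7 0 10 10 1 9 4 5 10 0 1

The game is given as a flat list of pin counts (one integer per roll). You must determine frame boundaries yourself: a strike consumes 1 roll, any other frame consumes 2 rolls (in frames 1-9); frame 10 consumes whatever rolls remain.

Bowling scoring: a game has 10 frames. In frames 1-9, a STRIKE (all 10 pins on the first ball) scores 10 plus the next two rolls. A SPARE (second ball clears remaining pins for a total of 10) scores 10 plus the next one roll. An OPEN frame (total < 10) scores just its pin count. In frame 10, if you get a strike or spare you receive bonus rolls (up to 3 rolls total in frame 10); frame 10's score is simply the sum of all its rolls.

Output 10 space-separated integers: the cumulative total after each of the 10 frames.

Frame 1: OPEN (4+0=4). Cumulative: 4
Frame 2: SPARE (7+3=10). 10 + next roll (10) = 20. Cumulative: 24
Frame 3: STRIKE. 10 + next two rolls (7+0) = 17. Cumulative: 41
Frame 4: OPEN (7+0=7). Cumulative: 48
Frame 5: STRIKE. 10 + next two rolls (10+1) = 21. Cumulative: 69
Frame 6: STRIKE. 10 + next two rolls (1+9) = 20. Cumulative: 89
Frame 7: SPARE (1+9=10). 10 + next roll (4) = 14. Cumulative: 103
Frame 8: OPEN (4+5=9). Cumulative: 112
Frame 9: STRIKE. 10 + next two rolls (0+1) = 11. Cumulative: 123
Frame 10: OPEN. Sum of all frame-10 rolls (0+1) = 1. Cumulative: 124

Answer: 4 24 41 48 69 89 103 112 123 124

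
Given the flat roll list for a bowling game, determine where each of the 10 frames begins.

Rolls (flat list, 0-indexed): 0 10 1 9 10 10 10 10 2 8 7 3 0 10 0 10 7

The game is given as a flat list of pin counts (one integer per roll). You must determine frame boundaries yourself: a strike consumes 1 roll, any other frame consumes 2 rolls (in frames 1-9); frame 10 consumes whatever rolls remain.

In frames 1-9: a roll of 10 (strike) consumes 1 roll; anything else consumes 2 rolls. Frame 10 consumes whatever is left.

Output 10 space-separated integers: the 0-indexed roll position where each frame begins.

Frame 1 starts at roll index 0: rolls=0,10 (sum=10), consumes 2 rolls
Frame 2 starts at roll index 2: rolls=1,9 (sum=10), consumes 2 rolls
Frame 3 starts at roll index 4: roll=10 (strike), consumes 1 roll
Frame 4 starts at roll index 5: roll=10 (strike), consumes 1 roll
Frame 5 starts at roll index 6: roll=10 (strike), consumes 1 roll
Frame 6 starts at roll index 7: roll=10 (strike), consumes 1 roll
Frame 7 starts at roll index 8: rolls=2,8 (sum=10), consumes 2 rolls
Frame 8 starts at roll index 10: rolls=7,3 (sum=10), consumes 2 rolls
Frame 9 starts at roll index 12: rolls=0,10 (sum=10), consumes 2 rolls
Frame 10 starts at roll index 14: 3 remaining rolls

Answer: 0 2 4 5 6 7 8 10 12 14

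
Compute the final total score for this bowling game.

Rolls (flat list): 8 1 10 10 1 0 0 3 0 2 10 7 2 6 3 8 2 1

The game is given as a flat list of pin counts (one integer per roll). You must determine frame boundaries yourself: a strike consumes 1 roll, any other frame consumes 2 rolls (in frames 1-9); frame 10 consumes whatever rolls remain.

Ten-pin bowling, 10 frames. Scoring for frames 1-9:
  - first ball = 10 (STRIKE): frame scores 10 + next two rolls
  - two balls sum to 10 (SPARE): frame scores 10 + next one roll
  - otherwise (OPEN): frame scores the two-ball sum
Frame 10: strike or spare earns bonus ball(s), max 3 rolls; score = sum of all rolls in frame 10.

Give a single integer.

Answer: 95

Derivation:
Frame 1: OPEN (8+1=9). Cumulative: 9
Frame 2: STRIKE. 10 + next two rolls (10+1) = 21. Cumulative: 30
Frame 3: STRIKE. 10 + next two rolls (1+0) = 11. Cumulative: 41
Frame 4: OPEN (1+0=1). Cumulative: 42
Frame 5: OPEN (0+3=3). Cumulative: 45
Frame 6: OPEN (0+2=2). Cumulative: 47
Frame 7: STRIKE. 10 + next two rolls (7+2) = 19. Cumulative: 66
Frame 8: OPEN (7+2=9). Cumulative: 75
Frame 9: OPEN (6+3=9). Cumulative: 84
Frame 10: SPARE. Sum of all frame-10 rolls (8+2+1) = 11. Cumulative: 95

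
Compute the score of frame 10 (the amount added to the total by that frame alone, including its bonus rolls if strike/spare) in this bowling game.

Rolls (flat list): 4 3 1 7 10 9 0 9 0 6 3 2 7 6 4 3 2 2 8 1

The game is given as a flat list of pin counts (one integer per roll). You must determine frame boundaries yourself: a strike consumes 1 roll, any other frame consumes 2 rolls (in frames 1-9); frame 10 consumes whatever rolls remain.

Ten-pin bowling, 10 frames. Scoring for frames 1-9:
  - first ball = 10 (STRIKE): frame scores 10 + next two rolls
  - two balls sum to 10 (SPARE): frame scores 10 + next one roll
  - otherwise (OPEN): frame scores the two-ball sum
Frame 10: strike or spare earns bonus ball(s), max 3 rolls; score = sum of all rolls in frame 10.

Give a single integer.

Answer: 11

Derivation:
Frame 1: OPEN (4+3=7). Cumulative: 7
Frame 2: OPEN (1+7=8). Cumulative: 15
Frame 3: STRIKE. 10 + next two rolls (9+0) = 19. Cumulative: 34
Frame 4: OPEN (9+0=9). Cumulative: 43
Frame 5: OPEN (9+0=9). Cumulative: 52
Frame 6: OPEN (6+3=9). Cumulative: 61
Frame 7: OPEN (2+7=9). Cumulative: 70
Frame 8: SPARE (6+4=10). 10 + next roll (3) = 13. Cumulative: 83
Frame 9: OPEN (3+2=5). Cumulative: 88
Frame 10: SPARE. Sum of all frame-10 rolls (2+8+1) = 11. Cumulative: 99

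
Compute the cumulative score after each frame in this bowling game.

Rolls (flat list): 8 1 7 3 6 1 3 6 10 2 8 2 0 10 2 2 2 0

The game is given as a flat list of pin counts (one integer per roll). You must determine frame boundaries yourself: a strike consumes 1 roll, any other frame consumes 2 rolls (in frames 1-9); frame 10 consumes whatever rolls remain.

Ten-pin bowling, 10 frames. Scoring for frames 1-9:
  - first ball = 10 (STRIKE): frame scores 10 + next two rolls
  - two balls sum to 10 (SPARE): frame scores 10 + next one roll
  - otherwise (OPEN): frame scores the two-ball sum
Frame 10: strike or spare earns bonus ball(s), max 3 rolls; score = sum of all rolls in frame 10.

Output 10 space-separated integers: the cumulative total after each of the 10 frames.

Answer: 9 25 32 41 61 73 75 89 93 95

Derivation:
Frame 1: OPEN (8+1=9). Cumulative: 9
Frame 2: SPARE (7+3=10). 10 + next roll (6) = 16. Cumulative: 25
Frame 3: OPEN (6+1=7). Cumulative: 32
Frame 4: OPEN (3+6=9). Cumulative: 41
Frame 5: STRIKE. 10 + next two rolls (2+8) = 20. Cumulative: 61
Frame 6: SPARE (2+8=10). 10 + next roll (2) = 12. Cumulative: 73
Frame 7: OPEN (2+0=2). Cumulative: 75
Frame 8: STRIKE. 10 + next two rolls (2+2) = 14. Cumulative: 89
Frame 9: OPEN (2+2=4). Cumulative: 93
Frame 10: OPEN. Sum of all frame-10 rolls (2+0) = 2. Cumulative: 95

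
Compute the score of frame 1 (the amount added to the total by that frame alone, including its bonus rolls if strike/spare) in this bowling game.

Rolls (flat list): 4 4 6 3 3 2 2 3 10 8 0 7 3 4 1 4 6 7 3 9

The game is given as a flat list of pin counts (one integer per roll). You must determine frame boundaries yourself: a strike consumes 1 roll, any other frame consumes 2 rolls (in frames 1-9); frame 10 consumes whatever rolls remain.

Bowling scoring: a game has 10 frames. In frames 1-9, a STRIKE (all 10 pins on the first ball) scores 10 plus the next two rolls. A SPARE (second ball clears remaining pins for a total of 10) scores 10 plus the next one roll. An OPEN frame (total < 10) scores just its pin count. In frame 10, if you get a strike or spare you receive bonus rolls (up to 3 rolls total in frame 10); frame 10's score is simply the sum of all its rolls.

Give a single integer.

Answer: 8

Derivation:
Frame 1: OPEN (4+4=8). Cumulative: 8
Frame 2: OPEN (6+3=9). Cumulative: 17
Frame 3: OPEN (3+2=5). Cumulative: 22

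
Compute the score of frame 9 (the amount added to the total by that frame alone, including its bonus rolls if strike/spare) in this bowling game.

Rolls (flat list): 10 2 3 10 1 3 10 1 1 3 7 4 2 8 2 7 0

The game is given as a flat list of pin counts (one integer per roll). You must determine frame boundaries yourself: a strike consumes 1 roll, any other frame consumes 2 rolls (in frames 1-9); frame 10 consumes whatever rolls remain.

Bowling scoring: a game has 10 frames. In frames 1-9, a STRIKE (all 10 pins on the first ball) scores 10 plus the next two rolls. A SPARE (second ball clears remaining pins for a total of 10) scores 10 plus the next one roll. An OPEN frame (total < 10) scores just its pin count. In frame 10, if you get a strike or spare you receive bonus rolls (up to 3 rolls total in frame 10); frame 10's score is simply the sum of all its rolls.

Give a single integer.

Answer: 17

Derivation:
Frame 1: STRIKE. 10 + next two rolls (2+3) = 15. Cumulative: 15
Frame 2: OPEN (2+3=5). Cumulative: 20
Frame 3: STRIKE. 10 + next two rolls (1+3) = 14. Cumulative: 34
Frame 4: OPEN (1+3=4). Cumulative: 38
Frame 5: STRIKE. 10 + next two rolls (1+1) = 12. Cumulative: 50
Frame 6: OPEN (1+1=2). Cumulative: 52
Frame 7: SPARE (3+7=10). 10 + next roll (4) = 14. Cumulative: 66
Frame 8: OPEN (4+2=6). Cumulative: 72
Frame 9: SPARE (8+2=10). 10 + next roll (7) = 17. Cumulative: 89
Frame 10: OPEN. Sum of all frame-10 rolls (7+0) = 7. Cumulative: 96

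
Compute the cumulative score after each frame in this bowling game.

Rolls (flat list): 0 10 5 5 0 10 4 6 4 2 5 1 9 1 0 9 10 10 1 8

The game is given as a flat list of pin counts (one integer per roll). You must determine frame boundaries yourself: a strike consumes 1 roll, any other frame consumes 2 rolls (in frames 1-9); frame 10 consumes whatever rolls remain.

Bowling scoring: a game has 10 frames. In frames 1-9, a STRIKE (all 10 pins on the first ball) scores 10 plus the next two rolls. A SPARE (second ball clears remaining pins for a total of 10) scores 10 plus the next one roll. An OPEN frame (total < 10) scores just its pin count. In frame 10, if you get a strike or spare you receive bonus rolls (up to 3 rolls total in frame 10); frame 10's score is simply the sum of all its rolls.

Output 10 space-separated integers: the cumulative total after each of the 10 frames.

Frame 1: SPARE (0+10=10). 10 + next roll (5) = 15. Cumulative: 15
Frame 2: SPARE (5+5=10). 10 + next roll (0) = 10. Cumulative: 25
Frame 3: SPARE (0+10=10). 10 + next roll (4) = 14. Cumulative: 39
Frame 4: SPARE (4+6=10). 10 + next roll (4) = 14. Cumulative: 53
Frame 5: OPEN (4+2=6). Cumulative: 59
Frame 6: OPEN (5+1=6). Cumulative: 65
Frame 7: SPARE (9+1=10). 10 + next roll (0) = 10. Cumulative: 75
Frame 8: OPEN (0+9=9). Cumulative: 84
Frame 9: STRIKE. 10 + next two rolls (10+1) = 21. Cumulative: 105
Frame 10: STRIKE. Sum of all frame-10 rolls (10+1+8) = 19. Cumulative: 124

Answer: 15 25 39 53 59 65 75 84 105 124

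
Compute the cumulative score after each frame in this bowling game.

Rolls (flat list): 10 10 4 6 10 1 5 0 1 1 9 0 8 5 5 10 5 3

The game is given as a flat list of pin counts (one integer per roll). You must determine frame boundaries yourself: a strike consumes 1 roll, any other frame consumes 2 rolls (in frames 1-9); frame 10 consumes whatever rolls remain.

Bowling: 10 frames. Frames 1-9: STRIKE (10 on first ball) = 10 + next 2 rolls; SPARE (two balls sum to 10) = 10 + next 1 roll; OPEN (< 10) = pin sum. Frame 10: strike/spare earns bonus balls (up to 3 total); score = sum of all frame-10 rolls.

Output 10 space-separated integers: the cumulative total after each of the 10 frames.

Answer: 24 44 64 80 86 87 97 105 125 143

Derivation:
Frame 1: STRIKE. 10 + next two rolls (10+4) = 24. Cumulative: 24
Frame 2: STRIKE. 10 + next two rolls (4+6) = 20. Cumulative: 44
Frame 3: SPARE (4+6=10). 10 + next roll (10) = 20. Cumulative: 64
Frame 4: STRIKE. 10 + next two rolls (1+5) = 16. Cumulative: 80
Frame 5: OPEN (1+5=6). Cumulative: 86
Frame 6: OPEN (0+1=1). Cumulative: 87
Frame 7: SPARE (1+9=10). 10 + next roll (0) = 10. Cumulative: 97
Frame 8: OPEN (0+8=8). Cumulative: 105
Frame 9: SPARE (5+5=10). 10 + next roll (10) = 20. Cumulative: 125
Frame 10: STRIKE. Sum of all frame-10 rolls (10+5+3) = 18. Cumulative: 143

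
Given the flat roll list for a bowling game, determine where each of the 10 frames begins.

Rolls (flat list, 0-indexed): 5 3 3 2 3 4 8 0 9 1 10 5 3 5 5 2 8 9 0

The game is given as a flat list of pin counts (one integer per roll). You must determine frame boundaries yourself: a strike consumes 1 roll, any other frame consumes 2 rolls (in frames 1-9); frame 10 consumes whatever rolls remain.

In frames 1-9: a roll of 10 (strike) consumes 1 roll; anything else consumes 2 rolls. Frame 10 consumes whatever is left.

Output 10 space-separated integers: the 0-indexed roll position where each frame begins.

Frame 1 starts at roll index 0: rolls=5,3 (sum=8), consumes 2 rolls
Frame 2 starts at roll index 2: rolls=3,2 (sum=5), consumes 2 rolls
Frame 3 starts at roll index 4: rolls=3,4 (sum=7), consumes 2 rolls
Frame 4 starts at roll index 6: rolls=8,0 (sum=8), consumes 2 rolls
Frame 5 starts at roll index 8: rolls=9,1 (sum=10), consumes 2 rolls
Frame 6 starts at roll index 10: roll=10 (strike), consumes 1 roll
Frame 7 starts at roll index 11: rolls=5,3 (sum=8), consumes 2 rolls
Frame 8 starts at roll index 13: rolls=5,5 (sum=10), consumes 2 rolls
Frame 9 starts at roll index 15: rolls=2,8 (sum=10), consumes 2 rolls
Frame 10 starts at roll index 17: 2 remaining rolls

Answer: 0 2 4 6 8 10 11 13 15 17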